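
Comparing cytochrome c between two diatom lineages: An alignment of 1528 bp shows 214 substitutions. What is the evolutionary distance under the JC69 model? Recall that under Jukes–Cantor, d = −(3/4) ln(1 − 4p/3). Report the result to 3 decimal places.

p = 214/1528 ≈ 0.140052.
d = −(3/4) ln(1 − 4p/3) = −0.75 ln(1 − 0.186736) = −0.75 ln(0.813264)
  = −0.75 × (-0.206699) = 0.155024 substitutions/site.

0.155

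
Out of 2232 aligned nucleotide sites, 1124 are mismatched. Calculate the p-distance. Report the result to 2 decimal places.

p = 1124/2232 = 0.503584… ≈ 0.50 (to 2 d.p.).

0.50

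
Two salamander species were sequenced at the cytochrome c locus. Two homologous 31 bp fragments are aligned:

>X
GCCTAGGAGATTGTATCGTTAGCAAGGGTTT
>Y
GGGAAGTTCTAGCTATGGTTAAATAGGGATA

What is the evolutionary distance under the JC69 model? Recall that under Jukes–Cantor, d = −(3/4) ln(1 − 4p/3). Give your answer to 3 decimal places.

The sequences differ at 16 of 31 sites, so p = 16/31 ≈ 0.516129.
d = −(3/4) ln(1 − 4p/3) = −0.75 ln(1 − 0.688172) = −0.75 ln(0.311828)
  = −0.75 × (-1.165304) = 0.873978 substitutions/site.

0.874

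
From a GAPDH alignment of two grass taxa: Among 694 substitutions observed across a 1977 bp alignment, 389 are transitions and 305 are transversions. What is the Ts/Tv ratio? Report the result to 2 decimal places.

R = 389/305 = 1.275409… ≈ 1.28 (to 2 d.p.).

1.28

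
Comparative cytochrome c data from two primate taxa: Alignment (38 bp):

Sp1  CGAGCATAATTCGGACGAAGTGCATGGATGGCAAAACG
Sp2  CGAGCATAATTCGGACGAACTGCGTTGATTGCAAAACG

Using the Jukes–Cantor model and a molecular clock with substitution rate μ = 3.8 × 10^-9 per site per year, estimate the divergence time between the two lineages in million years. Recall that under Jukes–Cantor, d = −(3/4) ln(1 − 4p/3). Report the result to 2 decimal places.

The sequences differ at 4 of 38 sites (20, 24, 26, 30), so p = 4/38 ≈ 0.105263.
d = −(3/4) ln(1 − 4p/3) = −0.75 ln(1 − 0.140351) = −0.75 ln(0.859649)
  = −0.75 × (-0.151231) = 0.113423 substitutions/site.
Under a molecular clock d = 2μt, so t = d/(2μ) = 0.113423 / (2 × 3.8 × 10^-9) = 14.92 million years.

14.92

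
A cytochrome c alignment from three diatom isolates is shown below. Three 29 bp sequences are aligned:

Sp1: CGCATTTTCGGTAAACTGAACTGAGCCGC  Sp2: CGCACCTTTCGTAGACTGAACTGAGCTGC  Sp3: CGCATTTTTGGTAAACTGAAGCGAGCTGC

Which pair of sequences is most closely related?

Sp1 and Sp3

Sp1–Sp2: 6/29 differ, p = 0.207, d = 0.242.
Sp1–Sp3: 4/29 differ, p = 0.138, d = 0.152.
Sp2–Sp3: 6/29 differ, p = 0.207, d = 0.242.
The smallest distance is between Sp1 and Sp3.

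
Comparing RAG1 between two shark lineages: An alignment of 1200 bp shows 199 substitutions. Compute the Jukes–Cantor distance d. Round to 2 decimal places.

0.19

p = 199/1200 ≈ 0.165833.
d = −(3/4) ln(1 − 4p/3) = −0.75 ln(1 − 0.221111) = −0.75 ln(0.778889)
  = −0.75 × (-0.249887) = 0.187415 substitutions/site.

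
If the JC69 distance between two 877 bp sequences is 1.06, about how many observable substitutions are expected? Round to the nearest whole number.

498

Invert JC69: p = (3/4)(1 − e^(−4d/3)) = 0.75 × (1 − e^(-1.413333)) = 0.75 × (1 − 0.243331) = 0.567502.
Expected differing sites = pL ≈ 0.567502 × 877 = 497.699254 ≈ 498.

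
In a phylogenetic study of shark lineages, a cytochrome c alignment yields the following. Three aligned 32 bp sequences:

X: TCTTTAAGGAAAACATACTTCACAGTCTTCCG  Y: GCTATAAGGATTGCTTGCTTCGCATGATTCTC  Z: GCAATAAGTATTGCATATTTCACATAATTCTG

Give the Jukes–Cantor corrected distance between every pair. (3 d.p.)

d(X,Y) = 0.585, d(X,Z) = 0.520, d(Y,Z) = 0.304

X–Y: 13/32 sites differ → p = 0.40625, d = −0.75 ln(1 − 0.541667) = 0.585119 ≈ 0.585.
X–Z: 12/32 sites differ → p = 0.375, d = −0.75 ln(1 − 0.5) = 0.519860 ≈ 0.520.
Y–Z: 8/32 sites differ → p = 0.25, d = −0.75 ln(1 − 0.333333) = 0.304098 ≈ 0.304.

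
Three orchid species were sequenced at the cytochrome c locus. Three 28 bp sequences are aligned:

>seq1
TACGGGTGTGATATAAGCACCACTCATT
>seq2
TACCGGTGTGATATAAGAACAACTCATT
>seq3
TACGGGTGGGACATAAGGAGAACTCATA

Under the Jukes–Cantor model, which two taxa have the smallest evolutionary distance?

seq1–seq2: 3/28 differ, p = 0.107, d = 0.116.
seq1–seq3: 6/28 differ, p = 0.214, d = 0.252.
seq2–seq3: 6/28 differ, p = 0.214, d = 0.252.
The smallest distance is between seq1 and seq2.

seq1 and seq2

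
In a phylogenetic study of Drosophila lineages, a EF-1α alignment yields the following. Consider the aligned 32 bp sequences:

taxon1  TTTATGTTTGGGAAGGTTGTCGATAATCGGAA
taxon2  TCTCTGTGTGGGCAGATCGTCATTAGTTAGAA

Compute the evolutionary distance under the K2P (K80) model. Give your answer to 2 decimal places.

Of 32 sites, 7 differences are transitions and 4 are transversions, so P = 7/32 = 0.21875 and Q = 4/32 = 0.125.
Under the Kimura two-parameter model, d = −½ ln(1 − 2P − Q) − ¼ ln(1 − 2Q).
1 − 2P − Q = 0.4375, giving −½ ln(0.4375) = 0.413339.
1 − 2Q = 0.75, giving −¼ ln(0.75) = 0.071921.
d = 0.413339 + 0.071921 = 0.485260.

0.49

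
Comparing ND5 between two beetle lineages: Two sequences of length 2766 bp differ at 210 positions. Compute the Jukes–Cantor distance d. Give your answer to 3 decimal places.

p = 210/2766 ≈ 0.075922.
d = −(3/4) ln(1 − 4p/3) = −0.75 ln(1 − 0.101229) = −0.75 ln(0.898771)
  = −0.75 × (-0.106727) = 0.080045 substitutions/site.

0.080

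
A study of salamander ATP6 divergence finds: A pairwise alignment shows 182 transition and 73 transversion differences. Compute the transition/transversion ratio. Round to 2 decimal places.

R = 182/73 = 2.493150… ≈ 2.49 (to 2 d.p.).

2.49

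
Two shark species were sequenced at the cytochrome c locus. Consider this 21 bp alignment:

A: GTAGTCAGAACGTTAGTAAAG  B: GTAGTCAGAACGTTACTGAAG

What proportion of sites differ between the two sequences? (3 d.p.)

The sequences differ at 2 of 21 positions (sites 16, 18).
p = 2/21 = 0.095238… ≈ 0.095 (to 3 d.p.).

0.095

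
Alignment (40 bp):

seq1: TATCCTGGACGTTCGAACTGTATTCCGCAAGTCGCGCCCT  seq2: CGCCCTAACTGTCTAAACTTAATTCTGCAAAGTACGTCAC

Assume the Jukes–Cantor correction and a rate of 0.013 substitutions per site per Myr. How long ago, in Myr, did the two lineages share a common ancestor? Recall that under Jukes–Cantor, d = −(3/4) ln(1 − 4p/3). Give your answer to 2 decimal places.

The sequences differ at 20 of 40 sites, so p = 20/40 = 0.5.
d = −(3/4) ln(1 − 4p/3) = −0.75 ln(1 − 0.666667) = −0.75 ln(0.333333)
  = −0.75 × (-1.098613) = 0.823960 substitutions/site.
Under a molecular clock d = 2μt, so t = d/(2μ) = 0.823960 / (2 × 0.013) = 31.69 Myr.

31.69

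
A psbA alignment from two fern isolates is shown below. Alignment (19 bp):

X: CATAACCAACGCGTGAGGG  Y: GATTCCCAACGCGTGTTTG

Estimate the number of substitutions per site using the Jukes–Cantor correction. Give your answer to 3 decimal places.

0.410

The sequences differ at 6 of 19 sites (1, 4, 5, 16, 17, 18), so p = 6/19 ≈ 0.315789.
d = −(3/4) ln(1 − 4p/3) = −0.75 ln(1 − 0.421052) = −0.75 ln(0.578948)
  = −0.75 × (-0.546543) = 0.409907 substitutions/site.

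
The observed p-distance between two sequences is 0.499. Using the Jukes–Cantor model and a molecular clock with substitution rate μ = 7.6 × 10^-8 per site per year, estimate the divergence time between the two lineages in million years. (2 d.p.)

d = −(3/4) ln(1 − 4p/3) = −0.75 ln(1 − 0.665333) = −0.75 ln(0.334667)
  = −0.75 × (-1.094619) = 0.820964 substitutions/site.
Under a molecular clock d = 2μt, so t = d/(2μ) = 0.820964 / (2 × 7.6 × 10^-8) = 5.40 million years.

5.40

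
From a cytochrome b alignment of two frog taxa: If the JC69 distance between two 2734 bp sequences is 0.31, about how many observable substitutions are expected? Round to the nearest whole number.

Invert JC69: p = (3/4)(1 − e^(−4d/3)) = 0.75 × (1 − e^(-0.413333)) = 0.75 × (1 − 0.661442) = 0.253919.
Expected differing sites = pL ≈ 0.253919 × 2734 = 694.214546 ≈ 694.

694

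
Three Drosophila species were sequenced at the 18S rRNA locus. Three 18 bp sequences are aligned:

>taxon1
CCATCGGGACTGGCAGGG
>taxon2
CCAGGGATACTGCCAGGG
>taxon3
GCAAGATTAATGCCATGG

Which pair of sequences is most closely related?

taxon1–taxon2: 5/18 differ, p = 0.278, d = 0.347.
taxon1–taxon3: 9/18 differ, p = 0.500, d = 0.824.
taxon2–taxon3: 6/18 differ, p = 0.333, d = 0.441.
The smallest distance is between taxon1 and taxon2.

taxon1 and taxon2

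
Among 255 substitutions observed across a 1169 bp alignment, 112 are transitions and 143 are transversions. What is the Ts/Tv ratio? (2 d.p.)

R = 112/143 = 0.783216… ≈ 0.78 (to 2 d.p.).

0.78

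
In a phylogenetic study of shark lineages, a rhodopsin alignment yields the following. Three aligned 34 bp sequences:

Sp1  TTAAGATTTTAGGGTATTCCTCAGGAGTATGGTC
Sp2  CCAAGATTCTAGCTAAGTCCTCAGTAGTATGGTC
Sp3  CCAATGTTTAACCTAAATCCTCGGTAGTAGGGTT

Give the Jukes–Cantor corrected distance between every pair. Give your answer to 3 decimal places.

d(Sp1,Sp2) = 0.282, d(Sp1,Sp3) = 0.597, d(Sp2,Sp3) = 0.326

Sp1–Sp2: 8/34 sites differ → p ≈ 0.235294, d = −0.75 ln(1 − 0.313725) = 0.282358 ≈ 0.282.
Sp1–Sp3: 14/34 sites differ → p ≈ 0.411765, d = −0.75 ln(1 − 0.54902) = 0.597249 ≈ 0.597.
Sp2–Sp3: 9/34 sites differ → p ≈ 0.264706, d = −0.75 ln(1 − 0.352941) = 0.326488 ≈ 0.326.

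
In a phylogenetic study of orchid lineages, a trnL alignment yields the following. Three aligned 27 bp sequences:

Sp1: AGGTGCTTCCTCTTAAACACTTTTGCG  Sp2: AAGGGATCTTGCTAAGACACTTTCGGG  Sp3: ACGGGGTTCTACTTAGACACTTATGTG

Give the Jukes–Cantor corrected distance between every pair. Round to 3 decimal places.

Sp1–Sp2: 11/27 sites differ → p ≈ 0.407407, d = −0.75 ln(1 − 0.543209) = 0.587647 ≈ 0.588.
Sp1–Sp3: 8/27 sites differ → p ≈ 0.296296, d = −0.75 ln(1 − 0.395061) = 0.376971 ≈ 0.377.
Sp2–Sp3: 9/27 sites differ → p ≈ 0.333333, d = −0.75 ln(1 − 0.444444) = 0.440839 ≈ 0.441.

d(Sp1,Sp2) = 0.588, d(Sp1,Sp3) = 0.377, d(Sp2,Sp3) = 0.441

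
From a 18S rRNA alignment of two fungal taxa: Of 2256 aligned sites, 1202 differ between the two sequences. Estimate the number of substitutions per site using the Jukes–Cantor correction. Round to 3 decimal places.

p = 1202/2256 ≈ 0.532801.
d = −(3/4) ln(1 − 4p/3) = −0.75 ln(1 − 0.710401) = −0.75 ln(0.289599)
  = −0.75 × (-1.239258) = 0.929444 substitutions/site.

0.929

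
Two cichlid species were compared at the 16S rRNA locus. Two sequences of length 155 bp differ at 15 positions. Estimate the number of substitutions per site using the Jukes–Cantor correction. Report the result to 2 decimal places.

0.10

p = 15/155 ≈ 0.096774.
d = −(3/4) ln(1 − 4p/3) = −0.75 ln(1 − 0.129032) = −0.75 ln(0.870968)
  = −0.75 × (-0.138150) = 0.103613 substitutions/site.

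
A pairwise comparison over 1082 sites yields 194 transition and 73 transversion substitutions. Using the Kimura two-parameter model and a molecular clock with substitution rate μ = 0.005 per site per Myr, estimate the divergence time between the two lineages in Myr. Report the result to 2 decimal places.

31.39

P = 194/1082 ≈ 0.179298 and Q = 73/1082 ≈ 0.067468.
Under the Kimura two-parameter model, d = −½ ln(1 − 2P − Q) − ¼ ln(1 − 2Q).
1 − 2P − Q = 0.573936, giving −½ ln(0.573936) = 0.277619.
1 − 2Q = 0.865064, giving −¼ ln(0.865064) = 0.036238.
d = 0.277619 + 0.036238 = 0.313857.
Under a molecular clock d = 2μt, so t = d/(2μ) = 0.313857 / (2 × 0.005) = 31.39 Myr.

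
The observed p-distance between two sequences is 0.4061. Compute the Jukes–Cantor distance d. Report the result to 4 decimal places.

d = −(3/4) ln(1 − 4p/3) = −0.75 ln(1 − 0.541467) = −0.75 ln(0.458533)
  = −0.75 × (-0.779723) = 0.584792 substitutions/site.

0.5848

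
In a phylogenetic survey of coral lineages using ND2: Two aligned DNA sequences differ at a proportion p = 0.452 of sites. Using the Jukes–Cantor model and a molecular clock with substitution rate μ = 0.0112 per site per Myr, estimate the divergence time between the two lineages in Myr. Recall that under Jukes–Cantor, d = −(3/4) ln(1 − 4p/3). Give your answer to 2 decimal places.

d = −(3/4) ln(1 − 4p/3) = −0.75 ln(1 − 0.602667) = −0.75 ln(0.397333)
  = −0.75 × (-0.922981) = 0.692236 substitutions/site.
Under a molecular clock d = 2μt, so t = d/(2μ) = 0.692236 / (2 × 0.0112) = 30.90 Myr.

30.90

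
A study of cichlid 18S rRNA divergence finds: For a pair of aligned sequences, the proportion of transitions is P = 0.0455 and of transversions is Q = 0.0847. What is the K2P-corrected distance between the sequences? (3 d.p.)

0.143

Under the Kimura two-parameter model, d = −½ ln(1 − 2P − Q) − ¼ ln(1 − 2Q).
1 − 2P − Q = 0.8243, giving −½ ln(0.8243) = 0.096610.
1 − 2Q = 0.8306, giving −¼ ln(0.8306) = 0.046402.
d = 0.096610 + 0.046402 = 0.143012.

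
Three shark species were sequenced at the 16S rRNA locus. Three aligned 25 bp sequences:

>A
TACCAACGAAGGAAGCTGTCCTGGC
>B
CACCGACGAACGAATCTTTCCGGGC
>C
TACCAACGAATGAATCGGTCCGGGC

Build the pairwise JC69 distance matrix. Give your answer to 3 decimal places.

A–B: 6/25 sites differ → p = 0.24, d = −0.75 ln(1 − 0.32) = 0.289247 ≈ 0.289.
A–C: 4/25 sites differ → p = 0.16, d = −0.75 ln(1 − 0.213333) = 0.179963 ≈ 0.180.
B–C: 5/25 sites differ → p = 0.2, d = −0.75 ln(1 − 0.266667) = 0.232617 ≈ 0.233.

d(A,B) = 0.289, d(A,C) = 0.180, d(B,C) = 0.233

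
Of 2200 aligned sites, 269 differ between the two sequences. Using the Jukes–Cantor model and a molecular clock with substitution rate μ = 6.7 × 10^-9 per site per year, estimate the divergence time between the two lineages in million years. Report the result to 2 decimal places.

p = 269/2200 ≈ 0.122273.
d = −(3/4) ln(1 − 4p/3) = −0.75 ln(1 − 0.163031) = −0.75 ln(0.836969)
  = −0.75 × (-0.177968) = 0.133476 substitutions/site.
Under a molecular clock d = 2μt, so t = d/(2μ) = 0.133476 / (2 × 6.7 × 10^-9) = 9.96 million years.

9.96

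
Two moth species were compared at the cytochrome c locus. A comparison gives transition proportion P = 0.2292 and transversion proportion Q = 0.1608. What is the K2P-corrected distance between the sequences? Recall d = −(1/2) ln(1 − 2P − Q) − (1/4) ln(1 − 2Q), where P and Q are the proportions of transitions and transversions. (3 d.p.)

0.580

Under the Kimura two-parameter model, d = −½ ln(1 − 2P − Q) − ¼ ln(1 − 2Q).
1 − 2P − Q = 0.3808, giving −½ ln(0.3808) = 0.482740.
1 − 2Q = 0.6784, giving −¼ ln(0.6784) = 0.097005.
d = 0.482740 + 0.097005 = 0.579745.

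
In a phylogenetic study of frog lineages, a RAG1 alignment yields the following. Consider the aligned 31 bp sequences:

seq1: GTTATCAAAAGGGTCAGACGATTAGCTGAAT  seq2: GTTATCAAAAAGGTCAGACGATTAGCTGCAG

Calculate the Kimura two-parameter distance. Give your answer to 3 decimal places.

Of 31 sites, 1 differences are transitions and 2 are transversions, so P = 1/31 ≈ 0.032258 and Q = 2/31 ≈ 0.064516.
Under the Kimura two-parameter model, d = −½ ln(1 − 2P − Q) − ¼ ln(1 − 2Q).
1 − 2P − Q = 0.870968, giving −½ ln(0.870968) = 0.069075.
1 − 2Q = 0.870968, giving −¼ ln(0.870968) = 0.034538.
d = 0.069075 + 0.034538 = 0.103613.

0.104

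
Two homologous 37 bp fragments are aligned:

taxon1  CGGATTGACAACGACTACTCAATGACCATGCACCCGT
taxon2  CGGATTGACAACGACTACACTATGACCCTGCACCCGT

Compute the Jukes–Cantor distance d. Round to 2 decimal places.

The sequences differ at 3 of 37 sites (19, 21, 28), so p = 3/37 ≈ 0.081081.
d = −(3/4) ln(1 − 4p/3) = −0.75 ln(1 − 0.108108) = −0.75 ln(0.891892)
  = −0.75 × (-0.114410) = 0.085808 substitutions/site.

0.09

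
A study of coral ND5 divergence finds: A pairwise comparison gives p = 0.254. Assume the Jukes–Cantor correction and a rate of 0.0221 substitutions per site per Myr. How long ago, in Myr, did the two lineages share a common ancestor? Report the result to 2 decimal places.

7.02

d = −(3/4) ln(1 − 4p/3) = −0.75 ln(1 − 0.338667) = −0.75 ln(0.661333)
  = −0.75 × (-0.413498) = 0.310124 substitutions/site.
Under a molecular clock d = 2μt, so t = d/(2μ) = 0.310124 / (2 × 0.0221) = 7.02 Myr.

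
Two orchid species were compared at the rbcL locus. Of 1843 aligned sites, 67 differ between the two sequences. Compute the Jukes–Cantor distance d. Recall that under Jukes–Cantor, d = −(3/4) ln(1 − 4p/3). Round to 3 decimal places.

p = 67/1843 ≈ 0.036354.
d = −(3/4) ln(1 − 4p/3) = −0.75 ln(1 − 0.048472) = −0.75 ln(0.951528)
  = −0.75 × (-0.049686) = 0.037265 substitutions/site.

0.037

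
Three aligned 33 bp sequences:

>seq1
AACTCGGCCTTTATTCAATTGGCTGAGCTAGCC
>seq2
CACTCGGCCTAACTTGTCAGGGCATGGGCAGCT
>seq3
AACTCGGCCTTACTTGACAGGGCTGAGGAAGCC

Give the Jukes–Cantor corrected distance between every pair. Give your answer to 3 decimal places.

seq1–seq2: 15/33 sites differ → p ≈ 0.454545, d = −0.75 ln(1 − 0.60606) = 0.698667 ≈ 0.699.
seq1–seq3: 8/33 sites differ → p ≈ 0.242424, d = −0.75 ln(1 − 0.323232) = 0.292820 ≈ 0.293.
seq2–seq3: 8/33 sites differ → p ≈ 0.242424, d = −0.75 ln(1 − 0.323232) = 0.292820 ≈ 0.293.

d(seq1,seq2) = 0.699, d(seq1,seq3) = 0.293, d(seq2,seq3) = 0.293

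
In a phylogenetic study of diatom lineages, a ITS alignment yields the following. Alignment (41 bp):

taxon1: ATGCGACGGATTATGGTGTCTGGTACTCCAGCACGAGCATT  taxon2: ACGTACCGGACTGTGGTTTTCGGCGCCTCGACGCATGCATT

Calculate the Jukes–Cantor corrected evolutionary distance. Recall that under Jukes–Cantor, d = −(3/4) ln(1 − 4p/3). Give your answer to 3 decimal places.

0.660

The sequences differ at 18 of 41 sites, so p = 18/41 ≈ 0.439024.
d = −(3/4) ln(1 − 4p/3) = −0.75 ln(1 − 0.585365) = −0.75 ln(0.414635)
  = −0.75 × (-0.880357) = 0.660268 substitutions/site.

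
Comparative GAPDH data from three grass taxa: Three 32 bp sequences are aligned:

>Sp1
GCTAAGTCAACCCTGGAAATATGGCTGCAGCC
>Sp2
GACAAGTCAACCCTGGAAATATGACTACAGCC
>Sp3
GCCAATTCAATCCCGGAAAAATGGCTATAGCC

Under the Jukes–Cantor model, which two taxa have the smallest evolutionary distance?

Sp1–Sp2: 4/32 differ, p = 0.125, d = 0.137.
Sp1–Sp3: 7/32 differ, p = 0.219, d = 0.259.
Sp2–Sp3: 7/32 differ, p = 0.219, d = 0.259.
The smallest distance is between Sp1 and Sp2.

Sp1 and Sp2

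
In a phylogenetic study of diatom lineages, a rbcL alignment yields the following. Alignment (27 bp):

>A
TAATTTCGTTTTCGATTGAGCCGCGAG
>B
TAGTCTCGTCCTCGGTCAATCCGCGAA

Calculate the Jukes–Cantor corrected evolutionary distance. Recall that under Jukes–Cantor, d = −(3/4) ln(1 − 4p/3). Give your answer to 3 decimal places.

0.441

The sequences differ at 9 of 27 sites (3, 5, 10, 11, 15, 17, 18, 20, 27), so p = 9/27 ≈ 0.333333.
d = −(3/4) ln(1 − 4p/3) = −0.75 ln(1 − 0.444444) = −0.75 ln(0.555556)
  = −0.75 × (-0.587786) = 0.440840 substitutions/site.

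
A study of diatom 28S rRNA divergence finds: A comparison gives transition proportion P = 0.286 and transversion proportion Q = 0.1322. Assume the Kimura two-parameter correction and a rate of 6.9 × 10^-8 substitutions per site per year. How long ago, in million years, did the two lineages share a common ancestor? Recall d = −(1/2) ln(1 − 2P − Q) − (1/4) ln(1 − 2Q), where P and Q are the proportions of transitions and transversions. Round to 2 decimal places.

Under the Kimura two-parameter model, d = −½ ln(1 − 2P − Q) − ¼ ln(1 − 2Q).
1 − 2P − Q = 0.2958, giving −½ ln(0.2958) = 0.609036.
1 − 2Q = 0.7356, giving −¼ ln(0.7356) = 0.076767.
d = 0.609036 + 0.076767 = 0.685803.
Under a molecular clock d = 2μt, so t = d/(2μ) = 0.685803 / (2 × 6.9 × 10^-8) = 4.97 million years.

4.97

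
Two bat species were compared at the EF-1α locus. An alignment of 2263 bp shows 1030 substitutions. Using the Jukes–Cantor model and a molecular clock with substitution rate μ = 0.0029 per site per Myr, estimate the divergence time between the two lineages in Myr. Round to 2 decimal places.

p = 1030/2263 ≈ 0.455148.
d = −(3/4) ln(1 − 4p/3) = −0.75 ln(1 − 0.606864) = −0.75 ln(0.393136)
  = −0.75 × (-0.933600) = 0.700200 substitutions/site.
Under a molecular clock d = 2μt, so t = d/(2μ) = 0.700200 / (2 × 0.0029) = 120.72 Myr.

120.72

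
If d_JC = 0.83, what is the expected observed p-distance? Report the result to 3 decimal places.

0.502

p = (3/4)(1 − e^(−4d/3)) = 0.75 × (1 − e^(-1.106667)) = 0.75 × (1 − 0.330659) = 0.502006.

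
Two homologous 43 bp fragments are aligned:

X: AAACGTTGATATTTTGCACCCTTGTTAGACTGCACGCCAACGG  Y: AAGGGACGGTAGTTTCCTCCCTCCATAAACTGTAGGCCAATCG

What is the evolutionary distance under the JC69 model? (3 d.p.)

0.514

The sequences differ at 16 of 43 sites, so p = 16/43 ≈ 0.372093.
d = −(3/4) ln(1 − 4p/3) = −0.75 ln(1 − 0.496124) = −0.75 ln(0.503876)
  = −0.75 × (-0.685425) = 0.514069 substitutions/site.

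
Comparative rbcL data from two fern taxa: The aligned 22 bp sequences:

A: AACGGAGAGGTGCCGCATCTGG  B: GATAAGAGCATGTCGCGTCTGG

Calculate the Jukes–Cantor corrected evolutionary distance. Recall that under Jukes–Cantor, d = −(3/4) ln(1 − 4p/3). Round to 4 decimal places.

The sequences differ at 11 of 22 sites, so p = 11/22 = 0.5.
d = −(3/4) ln(1 − 4p/3) = −0.75 ln(1 − 0.666667) = −0.75 ln(0.333333)
  = −0.75 × (-1.098613) = 0.823960 substitutions/site.

0.8240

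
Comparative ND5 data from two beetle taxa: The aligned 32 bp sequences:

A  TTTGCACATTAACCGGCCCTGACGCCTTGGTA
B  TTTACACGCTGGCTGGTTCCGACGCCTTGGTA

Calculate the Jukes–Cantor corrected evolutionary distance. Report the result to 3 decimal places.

0.353

The sequences differ at 9 of 32 sites (4, 8, 9, 11, 12, 14, 17, 18, 20), so p = 9/32 = 0.28125.
d = −(3/4) ln(1 − 4p/3) = −0.75 ln(1 − 0.375) = −0.75 ln(0.625)
  = −0.75 × (-0.470004) = 0.352503 substitutions/site.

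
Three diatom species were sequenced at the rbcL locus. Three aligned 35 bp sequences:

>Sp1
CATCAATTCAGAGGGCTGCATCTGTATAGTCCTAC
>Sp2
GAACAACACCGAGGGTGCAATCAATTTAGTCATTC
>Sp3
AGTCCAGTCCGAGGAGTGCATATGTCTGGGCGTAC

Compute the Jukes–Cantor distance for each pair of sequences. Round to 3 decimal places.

Sp1–Sp2: 14/35 sites differ → p = 0.4, d = −0.75 ln(1 − 0.533333) = 0.571605 ≈ 0.572.
Sp1–Sp3: 12/35 sites differ → p ≈ 0.342857, d = −0.75 ln(1 − 0.457143) = 0.458182 ≈ 0.458.
Sp2–Sp3: 19/35 sites differ → p ≈ 0.542857, d = −0.75 ln(1 − 0.723809) = 0.964997 ≈ 0.965.

d(Sp1,Sp2) = 0.572, d(Sp1,Sp3) = 0.458, d(Sp2,Sp3) = 0.965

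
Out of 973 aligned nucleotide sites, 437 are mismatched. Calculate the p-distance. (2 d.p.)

0.45

p = 437/973 = 0.449126… ≈ 0.45 (to 2 d.p.).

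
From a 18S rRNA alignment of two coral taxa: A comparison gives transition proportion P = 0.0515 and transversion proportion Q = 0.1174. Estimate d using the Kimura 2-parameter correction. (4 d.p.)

0.1914

Under the Kimura two-parameter model, d = −½ ln(1 − 2P − Q) − ¼ ln(1 − 2Q).
1 − 2P − Q = 0.7796, giving −½ ln(0.7796) = 0.124487.
1 − 2Q = 0.7652, giving −¼ ln(0.7652) = 0.066905.
d = 0.124487 + 0.066905 = 0.191392.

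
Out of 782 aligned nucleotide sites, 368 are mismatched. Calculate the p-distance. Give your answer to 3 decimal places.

0.471

p = 368/782 = 0.470588… ≈ 0.471 (to 3 d.p.).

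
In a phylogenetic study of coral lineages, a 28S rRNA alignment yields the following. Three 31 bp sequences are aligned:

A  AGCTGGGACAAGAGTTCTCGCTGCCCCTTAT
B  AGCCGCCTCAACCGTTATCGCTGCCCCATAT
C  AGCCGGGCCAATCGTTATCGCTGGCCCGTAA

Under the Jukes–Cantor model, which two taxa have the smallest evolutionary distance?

A–B: 8/31 differ, p = 0.258, d = 0.316.
A–C: 8/31 differ, p = 0.258, d = 0.316.
B–C: 7/31 differ, p = 0.226, d = 0.269.
The smallest distance is between B and C.

B and C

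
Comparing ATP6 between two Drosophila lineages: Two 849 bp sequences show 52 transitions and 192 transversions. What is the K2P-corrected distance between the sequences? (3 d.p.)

P = 52/849 ≈ 0.061249 and Q = 192/849 ≈ 0.226148.
Under the Kimura two-parameter model, d = −½ ln(1 − 2P − Q) − ¼ ln(1 − 2Q).
1 − 2P − Q = 0.651354, giving −½ ln(0.651354) = 0.214351.
1 − 2Q = 0.547704, giving −¼ ln(0.547704) = 0.150505.
d = 0.214351 + 0.150505 = 0.364856.

0.365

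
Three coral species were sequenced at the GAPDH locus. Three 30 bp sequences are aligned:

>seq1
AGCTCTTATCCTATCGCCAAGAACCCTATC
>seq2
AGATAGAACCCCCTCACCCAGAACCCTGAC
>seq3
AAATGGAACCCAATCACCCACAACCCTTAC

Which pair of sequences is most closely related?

seq2 and seq3

seq1–seq2: 11/30 differ, p = 0.367, d = 0.503.
seq1–seq3: 12/30 differ, p = 0.400, d = 0.572.
seq2–seq3: 6/30 differ, p = 0.200, d = 0.233.
The smallest distance is between seq2 and seq3.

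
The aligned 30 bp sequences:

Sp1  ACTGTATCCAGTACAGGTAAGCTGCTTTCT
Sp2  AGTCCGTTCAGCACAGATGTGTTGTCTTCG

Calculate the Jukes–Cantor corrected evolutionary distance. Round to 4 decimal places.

The sequences differ at 13 of 30 sites, so p = 13/30 ≈ 0.433333.
d = −(3/4) ln(1 − 4p/3) = −0.75 ln(1 − 0.577777) = −0.75 ln(0.422223)
  = −0.75 × (-0.862222) = 0.646667 substitutions/site.

0.6467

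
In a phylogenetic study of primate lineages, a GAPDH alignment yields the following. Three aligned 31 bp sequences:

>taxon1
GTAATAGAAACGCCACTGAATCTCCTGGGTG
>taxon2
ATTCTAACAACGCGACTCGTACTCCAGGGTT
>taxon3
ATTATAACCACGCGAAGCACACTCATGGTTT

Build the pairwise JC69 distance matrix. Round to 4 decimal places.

taxon1–taxon2: 12/31 sites differ → p ≈ 0.387097, d = −0.75 ln(1 − 0.516129) = 0.544453 ≈ 0.5445.
taxon1–taxon3: 14/31 sites differ → p ≈ 0.451613, d = −0.75 ln(1 − 0.602151) = 0.691262 ≈ 0.6913.
taxon2–taxon3: 9/31 sites differ → p ≈ 0.290323, d = −0.75 ln(1 − 0.387097) = 0.367161 ≈ 0.3672.

d(taxon1,taxon2) = 0.5445, d(taxon1,taxon3) = 0.6913, d(taxon2,taxon3) = 0.3672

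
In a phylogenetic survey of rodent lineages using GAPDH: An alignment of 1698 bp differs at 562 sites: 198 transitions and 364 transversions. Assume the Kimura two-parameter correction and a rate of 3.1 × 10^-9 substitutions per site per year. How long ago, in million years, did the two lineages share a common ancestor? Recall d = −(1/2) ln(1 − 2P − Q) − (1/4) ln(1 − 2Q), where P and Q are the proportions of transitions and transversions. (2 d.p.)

70.44

P = 198/1698 ≈ 0.116608 and Q = 364/1698 ≈ 0.21437.
Under the Kimura two-parameter model, d = −½ ln(1 − 2P − Q) − ¼ ln(1 − 2Q).
1 − 2P − Q = 0.552414, giving −½ ln(0.552414) = 0.296729.
1 − 2Q = 0.57126, giving −¼ ln(0.57126) = 0.139978.
d = 0.296729 + 0.139978 = 0.436707.
Under a molecular clock d = 2μt, so t = d/(2μ) = 0.436707 / (2 × 3.1 × 10^-9) = 70.44 million years.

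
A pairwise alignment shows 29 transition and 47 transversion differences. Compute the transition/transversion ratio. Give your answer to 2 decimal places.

0.62

R = 29/47 = 0.617021… ≈ 0.62 (to 2 d.p.).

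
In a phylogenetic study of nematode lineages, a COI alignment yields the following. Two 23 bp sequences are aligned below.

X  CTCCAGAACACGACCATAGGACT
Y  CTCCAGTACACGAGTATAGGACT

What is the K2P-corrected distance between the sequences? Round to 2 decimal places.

Of 23 sites, 1 differences are transitions and 2 are transversions, so P = 1/23 ≈ 0.043478 and Q = 2/23 ≈ 0.086957.
Under the Kimura two-parameter model, d = −½ ln(1 − 2P − Q) − ¼ ln(1 − 2Q).
1 − 2P − Q = 0.826087, giving −½ ln(0.826087) = 0.095528.
1 − 2Q = 0.826086, giving −¼ ln(0.826086) = 0.047764.
d = 0.095528 + 0.047764 = 0.143292.

0.14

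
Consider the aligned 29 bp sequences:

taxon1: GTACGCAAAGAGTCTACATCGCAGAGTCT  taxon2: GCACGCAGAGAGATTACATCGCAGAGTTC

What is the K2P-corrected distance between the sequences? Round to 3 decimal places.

Of 29 sites, 5 differences are transitions and 1 are transversions, so P = 5/29 ≈ 0.172414 and Q = 1/29 ≈ 0.034483.
Under the Kimura two-parameter model, d = −½ ln(1 − 2P − Q) − ¼ ln(1 − 2Q).
1 − 2P − Q = 0.620689, giving −½ ln(0.620689) = 0.238463.
1 − 2Q = 0.931034, giving −¼ ln(0.931034) = 0.017865.
d = 0.238463 + 0.017865 = 0.256328.

0.256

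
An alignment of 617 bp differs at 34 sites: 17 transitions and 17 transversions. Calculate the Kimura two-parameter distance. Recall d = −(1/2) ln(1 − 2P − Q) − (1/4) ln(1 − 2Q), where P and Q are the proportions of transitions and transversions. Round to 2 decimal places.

P = 17/617 ≈ 0.027553 and Q = 17/617 ≈ 0.027553.
Under the Kimura two-parameter model, d = −½ ln(1 − 2P − Q) − ¼ ln(1 − 2Q).
1 − 2P − Q = 0.917341, giving −½ ln(0.917341) = 0.043138.
1 − 2Q = 0.944894, giving −¼ ln(0.944894) = 0.014171.
d = 0.043138 + 0.014171 = 0.057309.

0.06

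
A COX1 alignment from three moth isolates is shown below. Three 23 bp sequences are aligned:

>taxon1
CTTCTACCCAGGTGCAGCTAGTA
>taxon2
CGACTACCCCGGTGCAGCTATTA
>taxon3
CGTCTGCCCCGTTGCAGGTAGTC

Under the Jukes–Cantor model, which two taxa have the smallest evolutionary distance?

taxon1 and taxon2

taxon1–taxon2: 4/23 differ, p = 0.174, d = 0.198.
taxon1–taxon3: 6/23 differ, p = 0.261, d = 0.321.
taxon2–taxon3: 6/23 differ, p = 0.261, d = 0.321.
The smallest distance is between taxon1 and taxon2.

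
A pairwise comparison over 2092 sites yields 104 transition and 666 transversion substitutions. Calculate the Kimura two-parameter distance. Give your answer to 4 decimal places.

0.5236

P = 104/2092 ≈ 0.049713 and Q = 666/2092 ≈ 0.318356.
Under the Kimura two-parameter model, d = −½ ln(1 − 2P − Q) − ¼ ln(1 − 2Q).
1 − 2P − Q = 0.582218, giving −½ ln(0.582218) = 0.270455.
1 − 2Q = 0.363288, giving −¼ ln(0.363288) = 0.253140.
d = 0.270455 + 0.253140 = 0.523595.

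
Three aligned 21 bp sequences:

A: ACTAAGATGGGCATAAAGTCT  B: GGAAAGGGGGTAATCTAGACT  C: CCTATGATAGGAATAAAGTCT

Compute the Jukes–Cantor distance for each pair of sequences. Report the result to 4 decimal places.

A–B: 10/21 sites differ → p ≈ 0.47619, d = −0.75 ln(1 − 0.63492) = 0.755729 ≈ 0.7557.
A–C: 4/21 sites differ → p ≈ 0.190476, d = −0.75 ln(1 − 0.253968) = 0.219740 ≈ 0.2197.
B–C: 11/21 sites differ → p ≈ 0.52381, d = −0.75 ln(1 − 0.698413) = 0.899023 ≈ 0.8990.

d(A,B) = 0.7557, d(A,C) = 0.2197, d(B,C) = 0.8990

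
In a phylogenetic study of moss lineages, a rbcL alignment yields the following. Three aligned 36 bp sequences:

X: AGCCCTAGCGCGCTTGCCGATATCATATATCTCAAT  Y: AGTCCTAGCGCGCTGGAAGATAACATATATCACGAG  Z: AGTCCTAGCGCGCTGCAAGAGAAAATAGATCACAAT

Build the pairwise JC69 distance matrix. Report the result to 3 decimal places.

d(X,Y) = 0.264, d(X,Z) = 0.347, d(Y,Z) = 0.188

X–Y: 8/36 sites differ → p ≈ 0.222222, d = −0.75 ln(1 − 0.296296) = 0.263548 ≈ 0.264.
X–Z: 10/36 sites differ → p ≈ 0.277778, d = −0.75 ln(1 − 0.370371) = 0.346968 ≈ 0.347.
Y–Z: 6/36 sites differ → p ≈ 0.166667, d = −0.75 ln(1 − 0.222223) = 0.188487 ≈ 0.188.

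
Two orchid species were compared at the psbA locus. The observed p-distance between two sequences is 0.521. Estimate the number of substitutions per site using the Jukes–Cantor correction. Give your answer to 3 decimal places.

0.890

d = −(3/4) ln(1 − 4p/3) = −0.75 ln(1 − 0.694667) = −0.75 ln(0.305333)
  = −0.75 × (-1.186352) = 0.889764 substitutions/site.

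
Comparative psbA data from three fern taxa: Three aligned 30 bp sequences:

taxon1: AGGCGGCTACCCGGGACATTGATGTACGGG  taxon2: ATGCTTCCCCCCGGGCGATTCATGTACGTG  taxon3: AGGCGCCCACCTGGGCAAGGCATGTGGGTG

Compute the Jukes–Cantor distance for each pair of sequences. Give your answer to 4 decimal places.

d(taxon1,taxon2) = 0.3831, d(taxon1,taxon3) = 0.5034, d(taxon2,taxon3) = 0.4408

taxon1–taxon2: 9/30 sites differ → p = 0.3, d = −0.75 ln(1 − 0.4) = 0.383119 ≈ 0.3831.
taxon1–taxon3: 11/30 sites differ → p ≈ 0.366667, d = −0.75 ln(1 − 0.488889) = 0.503376 ≈ 0.5034.
taxon2–taxon3: 10/30 sites differ → p ≈ 0.333333, d = −0.75 ln(1 − 0.444444) = 0.440839 ≈ 0.4408.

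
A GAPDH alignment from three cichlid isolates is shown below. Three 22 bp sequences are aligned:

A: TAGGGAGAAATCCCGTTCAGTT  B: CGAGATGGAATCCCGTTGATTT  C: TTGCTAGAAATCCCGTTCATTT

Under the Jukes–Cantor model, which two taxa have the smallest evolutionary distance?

A–B: 8/22 differ, p = 0.364, d = 0.497.
A–C: 4/22 differ, p = 0.182, d = 0.208.
B–C: 8/22 differ, p = 0.364, d = 0.497.
The smallest distance is between A and C.

A and C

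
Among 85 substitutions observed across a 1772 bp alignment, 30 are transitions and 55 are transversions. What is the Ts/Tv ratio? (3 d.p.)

R = 30/55 = 0.545454… ≈ 0.545 (to 3 d.p.).

0.545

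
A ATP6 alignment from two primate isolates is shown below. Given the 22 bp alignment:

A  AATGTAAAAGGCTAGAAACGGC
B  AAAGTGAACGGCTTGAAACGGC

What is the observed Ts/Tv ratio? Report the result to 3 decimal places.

Transitions are A↔G and C↔T; transversions are all other mismatches.
Transitions: 1. Transversions: 3.
R = 1/3 = 0.333333… ≈ 0.333 (to 3 d.p.).

0.333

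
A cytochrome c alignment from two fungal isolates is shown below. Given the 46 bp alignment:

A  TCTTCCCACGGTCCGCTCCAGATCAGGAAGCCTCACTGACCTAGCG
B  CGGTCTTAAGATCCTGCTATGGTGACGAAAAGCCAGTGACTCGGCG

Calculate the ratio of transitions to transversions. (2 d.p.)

Transitions are A↔G and C↔T; transversions are all other mismatches.
Transitions: 12. Transversions: 12.
R = 12/12 = 1.00.

1.00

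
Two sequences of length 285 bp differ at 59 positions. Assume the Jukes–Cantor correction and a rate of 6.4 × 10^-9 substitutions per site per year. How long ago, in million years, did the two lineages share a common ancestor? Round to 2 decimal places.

18.93

p = 59/285 ≈ 0.207018.
d = −(3/4) ln(1 − 4p/3) = −0.75 ln(1 − 0.276024) = −0.75 ln(0.723976)
  = −0.75 × (-0.322997) = 0.242248 substitutions/site.
Under a molecular clock d = 2μt, so t = d/(2μ) = 0.242248 / (2 × 6.4 × 10^-9) = 18.93 million years.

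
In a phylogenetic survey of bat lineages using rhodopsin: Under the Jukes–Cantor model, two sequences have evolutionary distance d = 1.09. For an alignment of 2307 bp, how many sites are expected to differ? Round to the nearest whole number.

Invert JC69: p = (3/4)(1 − e^(−4d/3)) = 0.75 × (1 − e^(-1.453333)) = 0.75 × (1 − 0.233790) = 0.574658.
Expected differing sites = pL ≈ 0.574658 × 2307 = 1325.736006 ≈ 1326.

1326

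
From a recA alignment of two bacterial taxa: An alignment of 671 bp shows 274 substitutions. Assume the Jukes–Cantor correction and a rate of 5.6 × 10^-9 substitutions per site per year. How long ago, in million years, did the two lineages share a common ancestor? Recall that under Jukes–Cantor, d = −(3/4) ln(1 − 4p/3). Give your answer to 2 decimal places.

p = 274/671 ≈ 0.408346.
d = −(3/4) ln(1 − 4p/3) = −0.75 ln(1 − 0.544461) = −0.75 ln(0.455539)
  = −0.75 × (-0.786274) = 0.589706 substitutions/site.
Under a molecular clock d = 2μt, so t = d/(2μ) = 0.589706 / (2 × 5.6 × 10^-9) = 52.65 million years.

52.65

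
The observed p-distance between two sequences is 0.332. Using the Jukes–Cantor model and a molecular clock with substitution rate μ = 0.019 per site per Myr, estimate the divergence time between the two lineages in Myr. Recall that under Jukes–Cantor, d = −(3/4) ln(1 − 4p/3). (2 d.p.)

d = −(3/4) ln(1 − 4p/3) = −0.75 ln(1 − 0.442667) = −0.75 ln(0.557333)
  = −0.75 × (-0.584592) = 0.438444 substitutions/site.
Under a molecular clock d = 2μt, so t = d/(2μ) = 0.438444 / (2 × 0.019) = 11.54 Myr.

11.54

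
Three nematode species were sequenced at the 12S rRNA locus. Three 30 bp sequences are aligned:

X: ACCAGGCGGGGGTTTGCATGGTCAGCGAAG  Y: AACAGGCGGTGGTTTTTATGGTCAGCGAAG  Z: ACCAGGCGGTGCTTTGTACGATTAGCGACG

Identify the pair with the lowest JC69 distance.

X and Y

X–Y: 4/30 differ, p = 0.133, d = 0.147.
X–Z: 7/30 differ, p = 0.233, d = 0.280.
Y–Z: 7/30 differ, p = 0.233, d = 0.280.
The smallest distance is between X and Y.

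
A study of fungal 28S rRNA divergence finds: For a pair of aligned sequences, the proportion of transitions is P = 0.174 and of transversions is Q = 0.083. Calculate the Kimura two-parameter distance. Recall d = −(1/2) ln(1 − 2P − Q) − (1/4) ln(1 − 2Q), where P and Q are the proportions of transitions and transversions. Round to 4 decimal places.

0.3273

Under the Kimura two-parameter model, d = −½ ln(1 − 2P − Q) − ¼ ln(1 − 2Q).
1 − 2P − Q = 0.569, giving −½ ln(0.569) = 0.281937.
1 − 2Q = 0.834, giving −¼ ln(0.834) = 0.045380.
d = 0.281937 + 0.045380 = 0.327317.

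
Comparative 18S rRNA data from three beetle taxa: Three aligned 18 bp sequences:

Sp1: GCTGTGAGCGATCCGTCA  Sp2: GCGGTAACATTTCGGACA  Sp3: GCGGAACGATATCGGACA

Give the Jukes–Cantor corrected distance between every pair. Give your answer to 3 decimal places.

Sp1–Sp2: 8/18 sites differ → p ≈ 0.444444, d = −0.75 ln(1 − 0.592592) = 0.673455 ≈ 0.673.
Sp1–Sp3: 8/18 sites differ → p ≈ 0.444444, d = −0.75 ln(1 − 0.592592) = 0.673455 ≈ 0.673.
Sp2–Sp3: 4/18 sites differ → p ≈ 0.222222, d = −0.75 ln(1 − 0.296296) = 0.263548 ≈ 0.264.

d(Sp1,Sp2) = 0.673, d(Sp1,Sp3) = 0.673, d(Sp2,Sp3) = 0.264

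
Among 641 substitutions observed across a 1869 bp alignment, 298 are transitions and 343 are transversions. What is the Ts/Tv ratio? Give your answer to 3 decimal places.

0.869

R = 298/343 = 0.868804… ≈ 0.869 (to 3 d.p.).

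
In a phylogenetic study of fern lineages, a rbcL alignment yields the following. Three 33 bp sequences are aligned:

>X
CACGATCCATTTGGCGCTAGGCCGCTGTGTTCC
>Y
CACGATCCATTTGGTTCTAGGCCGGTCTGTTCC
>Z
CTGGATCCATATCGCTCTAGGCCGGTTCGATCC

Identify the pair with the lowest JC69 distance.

X–Y: 4/33 differ, p = 0.121, d = 0.132.
X–Z: 9/33 differ, p = 0.273, d = 0.339.
Y–Z: 8/33 differ, p = 0.242, d = 0.293.
The smallest distance is between X and Y.

X and Y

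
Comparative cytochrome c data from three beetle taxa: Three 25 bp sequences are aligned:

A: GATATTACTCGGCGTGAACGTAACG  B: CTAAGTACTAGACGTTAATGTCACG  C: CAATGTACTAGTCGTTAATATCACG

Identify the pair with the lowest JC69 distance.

A–B: 9/25 differ, p = 0.360, d = 0.490.
A–C: 10/25 differ, p = 0.400, d = 0.572.
B–C: 4/25 differ, p = 0.160, d = 0.180.
The smallest distance is between B and C.

B and C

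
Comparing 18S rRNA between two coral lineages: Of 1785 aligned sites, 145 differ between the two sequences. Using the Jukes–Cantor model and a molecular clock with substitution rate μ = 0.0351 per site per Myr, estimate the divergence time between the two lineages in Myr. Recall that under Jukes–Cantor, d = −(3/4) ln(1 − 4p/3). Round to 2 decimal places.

1.22

p = 145/1785 ≈ 0.081232.
d = −(3/4) ln(1 − 4p/3) = −0.75 ln(1 − 0.108309) = −0.75 ln(0.891691)
  = −0.75 × (-0.114636) = 0.085977 substitutions/site.
Under a molecular clock d = 2μt, so t = d/(2μ) = 0.085977 / (2 × 0.0351) = 1.22 Myr.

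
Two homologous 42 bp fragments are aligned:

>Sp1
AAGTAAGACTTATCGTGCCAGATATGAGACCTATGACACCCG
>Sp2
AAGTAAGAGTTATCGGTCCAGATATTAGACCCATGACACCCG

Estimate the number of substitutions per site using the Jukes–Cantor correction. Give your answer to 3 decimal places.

0.130

The sequences differ at 5 of 42 sites (9, 16, 17, 26, 32), so p = 5/42 ≈ 0.119048.
d = −(3/4) ln(1 − 4p/3) = −0.75 ln(1 − 0.158731) = −0.75 ln(0.841269)
  = −0.75 × (-0.172844) = 0.129633 substitutions/site.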